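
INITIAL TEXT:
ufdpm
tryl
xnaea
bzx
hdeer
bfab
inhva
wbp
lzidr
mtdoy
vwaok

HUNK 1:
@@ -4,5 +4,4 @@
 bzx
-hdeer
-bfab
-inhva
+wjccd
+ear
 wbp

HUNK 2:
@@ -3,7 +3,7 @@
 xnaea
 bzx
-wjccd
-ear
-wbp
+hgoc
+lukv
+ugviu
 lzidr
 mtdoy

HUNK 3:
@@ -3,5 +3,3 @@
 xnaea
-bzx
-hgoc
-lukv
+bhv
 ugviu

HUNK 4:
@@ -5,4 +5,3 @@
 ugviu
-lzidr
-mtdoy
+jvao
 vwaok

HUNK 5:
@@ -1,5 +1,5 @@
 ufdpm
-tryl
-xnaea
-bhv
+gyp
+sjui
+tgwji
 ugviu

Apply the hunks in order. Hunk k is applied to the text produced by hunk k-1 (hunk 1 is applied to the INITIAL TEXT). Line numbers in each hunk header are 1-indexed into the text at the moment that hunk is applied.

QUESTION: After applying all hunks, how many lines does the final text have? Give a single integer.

Hunk 1: at line 4 remove [hdeer,bfab,inhva] add [wjccd,ear] -> 10 lines: ufdpm tryl xnaea bzx wjccd ear wbp lzidr mtdoy vwaok
Hunk 2: at line 3 remove [wjccd,ear,wbp] add [hgoc,lukv,ugviu] -> 10 lines: ufdpm tryl xnaea bzx hgoc lukv ugviu lzidr mtdoy vwaok
Hunk 3: at line 3 remove [bzx,hgoc,lukv] add [bhv] -> 8 lines: ufdpm tryl xnaea bhv ugviu lzidr mtdoy vwaok
Hunk 4: at line 5 remove [lzidr,mtdoy] add [jvao] -> 7 lines: ufdpm tryl xnaea bhv ugviu jvao vwaok
Hunk 5: at line 1 remove [tryl,xnaea,bhv] add [gyp,sjui,tgwji] -> 7 lines: ufdpm gyp sjui tgwji ugviu jvao vwaok
Final line count: 7

Answer: 7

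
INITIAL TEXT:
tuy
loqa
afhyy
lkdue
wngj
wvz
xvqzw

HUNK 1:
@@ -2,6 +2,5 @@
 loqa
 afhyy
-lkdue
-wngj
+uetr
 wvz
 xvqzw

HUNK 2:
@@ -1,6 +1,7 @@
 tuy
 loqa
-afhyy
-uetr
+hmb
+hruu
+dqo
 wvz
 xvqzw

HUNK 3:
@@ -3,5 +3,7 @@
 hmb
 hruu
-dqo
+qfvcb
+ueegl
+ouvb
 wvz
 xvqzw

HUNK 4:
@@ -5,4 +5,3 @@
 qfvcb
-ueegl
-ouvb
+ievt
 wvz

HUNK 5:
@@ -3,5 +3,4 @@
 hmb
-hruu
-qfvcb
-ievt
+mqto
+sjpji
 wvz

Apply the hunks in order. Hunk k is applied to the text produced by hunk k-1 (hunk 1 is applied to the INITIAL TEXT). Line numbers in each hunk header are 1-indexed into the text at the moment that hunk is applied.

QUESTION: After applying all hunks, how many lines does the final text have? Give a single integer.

Hunk 1: at line 2 remove [lkdue,wngj] add [uetr] -> 6 lines: tuy loqa afhyy uetr wvz xvqzw
Hunk 2: at line 1 remove [afhyy,uetr] add [hmb,hruu,dqo] -> 7 lines: tuy loqa hmb hruu dqo wvz xvqzw
Hunk 3: at line 3 remove [dqo] add [qfvcb,ueegl,ouvb] -> 9 lines: tuy loqa hmb hruu qfvcb ueegl ouvb wvz xvqzw
Hunk 4: at line 5 remove [ueegl,ouvb] add [ievt] -> 8 lines: tuy loqa hmb hruu qfvcb ievt wvz xvqzw
Hunk 5: at line 3 remove [hruu,qfvcb,ievt] add [mqto,sjpji] -> 7 lines: tuy loqa hmb mqto sjpji wvz xvqzw
Final line count: 7

Answer: 7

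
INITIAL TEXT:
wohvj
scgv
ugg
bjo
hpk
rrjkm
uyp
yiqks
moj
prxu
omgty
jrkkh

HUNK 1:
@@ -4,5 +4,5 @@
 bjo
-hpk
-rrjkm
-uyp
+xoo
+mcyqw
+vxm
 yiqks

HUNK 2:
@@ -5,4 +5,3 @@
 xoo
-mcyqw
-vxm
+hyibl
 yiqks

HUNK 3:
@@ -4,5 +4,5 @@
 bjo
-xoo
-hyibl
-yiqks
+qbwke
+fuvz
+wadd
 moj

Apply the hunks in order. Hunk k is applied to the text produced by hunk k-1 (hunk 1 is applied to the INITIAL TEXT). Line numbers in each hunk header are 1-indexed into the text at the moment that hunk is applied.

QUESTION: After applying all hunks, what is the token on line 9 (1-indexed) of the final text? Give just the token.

Hunk 1: at line 4 remove [hpk,rrjkm,uyp] add [xoo,mcyqw,vxm] -> 12 lines: wohvj scgv ugg bjo xoo mcyqw vxm yiqks moj prxu omgty jrkkh
Hunk 2: at line 5 remove [mcyqw,vxm] add [hyibl] -> 11 lines: wohvj scgv ugg bjo xoo hyibl yiqks moj prxu omgty jrkkh
Hunk 3: at line 4 remove [xoo,hyibl,yiqks] add [qbwke,fuvz,wadd] -> 11 lines: wohvj scgv ugg bjo qbwke fuvz wadd moj prxu omgty jrkkh
Final line 9: prxu

Answer: prxu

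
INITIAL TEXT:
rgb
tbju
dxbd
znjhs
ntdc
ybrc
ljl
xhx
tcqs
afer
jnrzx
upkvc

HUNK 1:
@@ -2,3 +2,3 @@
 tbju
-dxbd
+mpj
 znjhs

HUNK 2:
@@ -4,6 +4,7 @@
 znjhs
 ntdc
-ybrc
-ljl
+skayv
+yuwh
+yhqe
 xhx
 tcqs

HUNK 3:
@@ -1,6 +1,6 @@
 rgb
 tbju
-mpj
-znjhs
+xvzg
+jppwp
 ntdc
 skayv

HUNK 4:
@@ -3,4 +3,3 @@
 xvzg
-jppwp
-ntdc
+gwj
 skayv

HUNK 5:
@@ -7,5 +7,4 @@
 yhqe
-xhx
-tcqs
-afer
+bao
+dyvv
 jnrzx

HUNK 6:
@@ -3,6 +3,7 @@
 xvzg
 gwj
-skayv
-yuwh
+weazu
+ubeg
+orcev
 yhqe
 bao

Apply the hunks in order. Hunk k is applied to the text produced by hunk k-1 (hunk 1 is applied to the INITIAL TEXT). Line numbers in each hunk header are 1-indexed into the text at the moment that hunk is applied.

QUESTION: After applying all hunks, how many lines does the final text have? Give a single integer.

Hunk 1: at line 2 remove [dxbd] add [mpj] -> 12 lines: rgb tbju mpj znjhs ntdc ybrc ljl xhx tcqs afer jnrzx upkvc
Hunk 2: at line 4 remove [ybrc,ljl] add [skayv,yuwh,yhqe] -> 13 lines: rgb tbju mpj znjhs ntdc skayv yuwh yhqe xhx tcqs afer jnrzx upkvc
Hunk 3: at line 1 remove [mpj,znjhs] add [xvzg,jppwp] -> 13 lines: rgb tbju xvzg jppwp ntdc skayv yuwh yhqe xhx tcqs afer jnrzx upkvc
Hunk 4: at line 3 remove [jppwp,ntdc] add [gwj] -> 12 lines: rgb tbju xvzg gwj skayv yuwh yhqe xhx tcqs afer jnrzx upkvc
Hunk 5: at line 7 remove [xhx,tcqs,afer] add [bao,dyvv] -> 11 lines: rgb tbju xvzg gwj skayv yuwh yhqe bao dyvv jnrzx upkvc
Hunk 6: at line 3 remove [skayv,yuwh] add [weazu,ubeg,orcev] -> 12 lines: rgb tbju xvzg gwj weazu ubeg orcev yhqe bao dyvv jnrzx upkvc
Final line count: 12

Answer: 12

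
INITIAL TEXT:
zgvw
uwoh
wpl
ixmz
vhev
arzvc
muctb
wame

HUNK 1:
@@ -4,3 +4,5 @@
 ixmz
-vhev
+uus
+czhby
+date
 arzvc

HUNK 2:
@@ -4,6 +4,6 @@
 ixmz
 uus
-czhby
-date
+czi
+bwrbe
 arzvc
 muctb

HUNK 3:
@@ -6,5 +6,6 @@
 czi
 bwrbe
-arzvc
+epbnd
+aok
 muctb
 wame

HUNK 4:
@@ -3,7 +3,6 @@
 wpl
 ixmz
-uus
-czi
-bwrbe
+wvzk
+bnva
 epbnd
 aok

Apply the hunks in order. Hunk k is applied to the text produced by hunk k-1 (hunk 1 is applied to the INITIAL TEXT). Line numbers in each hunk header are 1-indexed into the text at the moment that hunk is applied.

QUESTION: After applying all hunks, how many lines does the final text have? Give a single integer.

Hunk 1: at line 4 remove [vhev] add [uus,czhby,date] -> 10 lines: zgvw uwoh wpl ixmz uus czhby date arzvc muctb wame
Hunk 2: at line 4 remove [czhby,date] add [czi,bwrbe] -> 10 lines: zgvw uwoh wpl ixmz uus czi bwrbe arzvc muctb wame
Hunk 3: at line 6 remove [arzvc] add [epbnd,aok] -> 11 lines: zgvw uwoh wpl ixmz uus czi bwrbe epbnd aok muctb wame
Hunk 4: at line 3 remove [uus,czi,bwrbe] add [wvzk,bnva] -> 10 lines: zgvw uwoh wpl ixmz wvzk bnva epbnd aok muctb wame
Final line count: 10

Answer: 10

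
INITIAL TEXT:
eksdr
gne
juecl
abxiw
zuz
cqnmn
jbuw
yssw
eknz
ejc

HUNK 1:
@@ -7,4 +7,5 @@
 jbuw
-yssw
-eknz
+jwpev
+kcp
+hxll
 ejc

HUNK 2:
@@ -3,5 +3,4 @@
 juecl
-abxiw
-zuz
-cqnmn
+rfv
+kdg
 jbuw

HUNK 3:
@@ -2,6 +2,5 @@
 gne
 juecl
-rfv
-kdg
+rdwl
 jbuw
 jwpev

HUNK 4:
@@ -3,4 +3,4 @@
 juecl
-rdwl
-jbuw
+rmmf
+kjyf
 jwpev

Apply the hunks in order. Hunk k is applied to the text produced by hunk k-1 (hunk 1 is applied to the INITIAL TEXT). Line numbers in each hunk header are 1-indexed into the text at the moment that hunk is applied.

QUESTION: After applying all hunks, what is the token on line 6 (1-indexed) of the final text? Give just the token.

Hunk 1: at line 7 remove [yssw,eknz] add [jwpev,kcp,hxll] -> 11 lines: eksdr gne juecl abxiw zuz cqnmn jbuw jwpev kcp hxll ejc
Hunk 2: at line 3 remove [abxiw,zuz,cqnmn] add [rfv,kdg] -> 10 lines: eksdr gne juecl rfv kdg jbuw jwpev kcp hxll ejc
Hunk 3: at line 2 remove [rfv,kdg] add [rdwl] -> 9 lines: eksdr gne juecl rdwl jbuw jwpev kcp hxll ejc
Hunk 4: at line 3 remove [rdwl,jbuw] add [rmmf,kjyf] -> 9 lines: eksdr gne juecl rmmf kjyf jwpev kcp hxll ejc
Final line 6: jwpev

Answer: jwpev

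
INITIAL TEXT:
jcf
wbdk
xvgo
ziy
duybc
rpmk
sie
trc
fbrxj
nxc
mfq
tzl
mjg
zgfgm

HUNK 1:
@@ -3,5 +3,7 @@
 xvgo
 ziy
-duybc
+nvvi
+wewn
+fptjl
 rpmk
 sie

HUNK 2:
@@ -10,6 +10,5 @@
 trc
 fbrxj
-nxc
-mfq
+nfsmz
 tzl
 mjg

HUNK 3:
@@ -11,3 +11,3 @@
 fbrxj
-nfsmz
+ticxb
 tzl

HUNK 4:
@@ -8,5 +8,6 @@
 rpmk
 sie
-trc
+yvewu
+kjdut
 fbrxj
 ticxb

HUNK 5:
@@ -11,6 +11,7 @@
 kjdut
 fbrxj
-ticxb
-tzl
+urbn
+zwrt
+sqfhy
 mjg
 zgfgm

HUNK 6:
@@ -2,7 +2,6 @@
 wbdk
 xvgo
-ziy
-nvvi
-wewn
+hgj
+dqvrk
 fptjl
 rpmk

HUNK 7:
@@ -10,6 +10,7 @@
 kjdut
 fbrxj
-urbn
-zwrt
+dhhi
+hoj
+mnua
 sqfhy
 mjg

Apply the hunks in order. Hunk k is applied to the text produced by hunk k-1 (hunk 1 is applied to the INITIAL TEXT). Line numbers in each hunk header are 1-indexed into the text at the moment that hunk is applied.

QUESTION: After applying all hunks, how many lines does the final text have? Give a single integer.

Answer: 17

Derivation:
Hunk 1: at line 3 remove [duybc] add [nvvi,wewn,fptjl] -> 16 lines: jcf wbdk xvgo ziy nvvi wewn fptjl rpmk sie trc fbrxj nxc mfq tzl mjg zgfgm
Hunk 2: at line 10 remove [nxc,mfq] add [nfsmz] -> 15 lines: jcf wbdk xvgo ziy nvvi wewn fptjl rpmk sie trc fbrxj nfsmz tzl mjg zgfgm
Hunk 3: at line 11 remove [nfsmz] add [ticxb] -> 15 lines: jcf wbdk xvgo ziy nvvi wewn fptjl rpmk sie trc fbrxj ticxb tzl mjg zgfgm
Hunk 4: at line 8 remove [trc] add [yvewu,kjdut] -> 16 lines: jcf wbdk xvgo ziy nvvi wewn fptjl rpmk sie yvewu kjdut fbrxj ticxb tzl mjg zgfgm
Hunk 5: at line 11 remove [ticxb,tzl] add [urbn,zwrt,sqfhy] -> 17 lines: jcf wbdk xvgo ziy nvvi wewn fptjl rpmk sie yvewu kjdut fbrxj urbn zwrt sqfhy mjg zgfgm
Hunk 6: at line 2 remove [ziy,nvvi,wewn] add [hgj,dqvrk] -> 16 lines: jcf wbdk xvgo hgj dqvrk fptjl rpmk sie yvewu kjdut fbrxj urbn zwrt sqfhy mjg zgfgm
Hunk 7: at line 10 remove [urbn,zwrt] add [dhhi,hoj,mnua] -> 17 lines: jcf wbdk xvgo hgj dqvrk fptjl rpmk sie yvewu kjdut fbrxj dhhi hoj mnua sqfhy mjg zgfgm
Final line count: 17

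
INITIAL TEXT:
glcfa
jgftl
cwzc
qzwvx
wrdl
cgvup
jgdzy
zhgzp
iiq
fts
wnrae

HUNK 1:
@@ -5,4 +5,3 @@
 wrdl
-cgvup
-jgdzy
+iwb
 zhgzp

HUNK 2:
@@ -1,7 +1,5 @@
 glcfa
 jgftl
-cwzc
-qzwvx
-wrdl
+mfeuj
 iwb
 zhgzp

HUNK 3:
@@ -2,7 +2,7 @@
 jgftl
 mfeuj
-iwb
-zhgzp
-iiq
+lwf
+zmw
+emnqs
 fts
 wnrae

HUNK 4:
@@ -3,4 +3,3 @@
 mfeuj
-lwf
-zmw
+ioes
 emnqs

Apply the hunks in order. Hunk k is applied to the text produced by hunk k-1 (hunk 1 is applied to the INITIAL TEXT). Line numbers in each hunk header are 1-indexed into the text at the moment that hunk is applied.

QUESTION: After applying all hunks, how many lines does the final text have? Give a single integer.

Answer: 7

Derivation:
Hunk 1: at line 5 remove [cgvup,jgdzy] add [iwb] -> 10 lines: glcfa jgftl cwzc qzwvx wrdl iwb zhgzp iiq fts wnrae
Hunk 2: at line 1 remove [cwzc,qzwvx,wrdl] add [mfeuj] -> 8 lines: glcfa jgftl mfeuj iwb zhgzp iiq fts wnrae
Hunk 3: at line 2 remove [iwb,zhgzp,iiq] add [lwf,zmw,emnqs] -> 8 lines: glcfa jgftl mfeuj lwf zmw emnqs fts wnrae
Hunk 4: at line 3 remove [lwf,zmw] add [ioes] -> 7 lines: glcfa jgftl mfeuj ioes emnqs fts wnrae
Final line count: 7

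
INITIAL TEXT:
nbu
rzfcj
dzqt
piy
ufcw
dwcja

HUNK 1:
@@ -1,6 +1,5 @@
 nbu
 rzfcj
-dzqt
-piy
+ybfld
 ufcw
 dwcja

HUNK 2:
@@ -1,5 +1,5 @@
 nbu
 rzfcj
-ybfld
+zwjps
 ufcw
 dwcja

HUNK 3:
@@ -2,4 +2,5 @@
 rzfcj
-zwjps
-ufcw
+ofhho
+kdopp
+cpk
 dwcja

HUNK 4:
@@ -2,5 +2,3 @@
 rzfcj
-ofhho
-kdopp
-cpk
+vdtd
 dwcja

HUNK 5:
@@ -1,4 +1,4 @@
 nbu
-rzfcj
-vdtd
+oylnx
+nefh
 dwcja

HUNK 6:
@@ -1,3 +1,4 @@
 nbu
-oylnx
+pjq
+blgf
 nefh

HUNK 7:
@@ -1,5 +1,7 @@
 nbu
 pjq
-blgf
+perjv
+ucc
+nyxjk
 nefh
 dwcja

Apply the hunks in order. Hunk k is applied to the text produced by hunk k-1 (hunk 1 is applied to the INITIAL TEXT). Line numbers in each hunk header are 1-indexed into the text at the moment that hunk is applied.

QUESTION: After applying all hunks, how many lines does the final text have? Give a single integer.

Hunk 1: at line 1 remove [dzqt,piy] add [ybfld] -> 5 lines: nbu rzfcj ybfld ufcw dwcja
Hunk 2: at line 1 remove [ybfld] add [zwjps] -> 5 lines: nbu rzfcj zwjps ufcw dwcja
Hunk 3: at line 2 remove [zwjps,ufcw] add [ofhho,kdopp,cpk] -> 6 lines: nbu rzfcj ofhho kdopp cpk dwcja
Hunk 4: at line 2 remove [ofhho,kdopp,cpk] add [vdtd] -> 4 lines: nbu rzfcj vdtd dwcja
Hunk 5: at line 1 remove [rzfcj,vdtd] add [oylnx,nefh] -> 4 lines: nbu oylnx nefh dwcja
Hunk 6: at line 1 remove [oylnx] add [pjq,blgf] -> 5 lines: nbu pjq blgf nefh dwcja
Hunk 7: at line 1 remove [blgf] add [perjv,ucc,nyxjk] -> 7 lines: nbu pjq perjv ucc nyxjk nefh dwcja
Final line count: 7

Answer: 7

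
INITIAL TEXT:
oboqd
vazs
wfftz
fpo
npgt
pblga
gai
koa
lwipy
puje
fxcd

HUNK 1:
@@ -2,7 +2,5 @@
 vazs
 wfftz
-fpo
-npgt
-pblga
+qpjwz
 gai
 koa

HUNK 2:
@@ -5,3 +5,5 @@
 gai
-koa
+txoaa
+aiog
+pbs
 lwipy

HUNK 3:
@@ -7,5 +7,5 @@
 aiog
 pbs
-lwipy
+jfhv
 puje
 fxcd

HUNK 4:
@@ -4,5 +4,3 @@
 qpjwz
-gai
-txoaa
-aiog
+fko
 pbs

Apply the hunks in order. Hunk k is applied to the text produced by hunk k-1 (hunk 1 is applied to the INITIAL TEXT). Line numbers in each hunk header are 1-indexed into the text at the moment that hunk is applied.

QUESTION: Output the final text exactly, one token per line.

Hunk 1: at line 2 remove [fpo,npgt,pblga] add [qpjwz] -> 9 lines: oboqd vazs wfftz qpjwz gai koa lwipy puje fxcd
Hunk 2: at line 5 remove [koa] add [txoaa,aiog,pbs] -> 11 lines: oboqd vazs wfftz qpjwz gai txoaa aiog pbs lwipy puje fxcd
Hunk 3: at line 7 remove [lwipy] add [jfhv] -> 11 lines: oboqd vazs wfftz qpjwz gai txoaa aiog pbs jfhv puje fxcd
Hunk 4: at line 4 remove [gai,txoaa,aiog] add [fko] -> 9 lines: oboqd vazs wfftz qpjwz fko pbs jfhv puje fxcd

Answer: oboqd
vazs
wfftz
qpjwz
fko
pbs
jfhv
puje
fxcd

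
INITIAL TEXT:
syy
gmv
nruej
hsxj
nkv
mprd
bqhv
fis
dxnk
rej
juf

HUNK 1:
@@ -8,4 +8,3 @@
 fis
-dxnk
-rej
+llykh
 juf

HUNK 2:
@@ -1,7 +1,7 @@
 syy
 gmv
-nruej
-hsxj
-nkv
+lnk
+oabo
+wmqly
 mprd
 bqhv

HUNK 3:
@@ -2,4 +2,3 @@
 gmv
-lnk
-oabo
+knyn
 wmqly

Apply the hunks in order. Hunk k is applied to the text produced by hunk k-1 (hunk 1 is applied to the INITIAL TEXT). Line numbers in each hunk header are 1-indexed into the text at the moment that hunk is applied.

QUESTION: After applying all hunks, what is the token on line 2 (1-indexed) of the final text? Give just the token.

Answer: gmv

Derivation:
Hunk 1: at line 8 remove [dxnk,rej] add [llykh] -> 10 lines: syy gmv nruej hsxj nkv mprd bqhv fis llykh juf
Hunk 2: at line 1 remove [nruej,hsxj,nkv] add [lnk,oabo,wmqly] -> 10 lines: syy gmv lnk oabo wmqly mprd bqhv fis llykh juf
Hunk 3: at line 2 remove [lnk,oabo] add [knyn] -> 9 lines: syy gmv knyn wmqly mprd bqhv fis llykh juf
Final line 2: gmv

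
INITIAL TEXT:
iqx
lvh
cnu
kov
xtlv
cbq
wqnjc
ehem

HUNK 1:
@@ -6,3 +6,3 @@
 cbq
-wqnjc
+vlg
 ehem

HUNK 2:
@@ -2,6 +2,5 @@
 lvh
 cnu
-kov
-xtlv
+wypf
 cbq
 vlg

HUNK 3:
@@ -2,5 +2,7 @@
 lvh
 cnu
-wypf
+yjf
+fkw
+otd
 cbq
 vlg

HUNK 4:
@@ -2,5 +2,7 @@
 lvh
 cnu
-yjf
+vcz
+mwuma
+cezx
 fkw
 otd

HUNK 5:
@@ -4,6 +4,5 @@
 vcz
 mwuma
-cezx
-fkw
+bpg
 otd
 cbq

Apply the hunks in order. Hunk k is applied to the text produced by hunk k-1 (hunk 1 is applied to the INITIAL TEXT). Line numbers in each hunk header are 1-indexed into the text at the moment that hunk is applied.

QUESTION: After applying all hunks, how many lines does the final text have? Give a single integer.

Hunk 1: at line 6 remove [wqnjc] add [vlg] -> 8 lines: iqx lvh cnu kov xtlv cbq vlg ehem
Hunk 2: at line 2 remove [kov,xtlv] add [wypf] -> 7 lines: iqx lvh cnu wypf cbq vlg ehem
Hunk 3: at line 2 remove [wypf] add [yjf,fkw,otd] -> 9 lines: iqx lvh cnu yjf fkw otd cbq vlg ehem
Hunk 4: at line 2 remove [yjf] add [vcz,mwuma,cezx] -> 11 lines: iqx lvh cnu vcz mwuma cezx fkw otd cbq vlg ehem
Hunk 5: at line 4 remove [cezx,fkw] add [bpg] -> 10 lines: iqx lvh cnu vcz mwuma bpg otd cbq vlg ehem
Final line count: 10

Answer: 10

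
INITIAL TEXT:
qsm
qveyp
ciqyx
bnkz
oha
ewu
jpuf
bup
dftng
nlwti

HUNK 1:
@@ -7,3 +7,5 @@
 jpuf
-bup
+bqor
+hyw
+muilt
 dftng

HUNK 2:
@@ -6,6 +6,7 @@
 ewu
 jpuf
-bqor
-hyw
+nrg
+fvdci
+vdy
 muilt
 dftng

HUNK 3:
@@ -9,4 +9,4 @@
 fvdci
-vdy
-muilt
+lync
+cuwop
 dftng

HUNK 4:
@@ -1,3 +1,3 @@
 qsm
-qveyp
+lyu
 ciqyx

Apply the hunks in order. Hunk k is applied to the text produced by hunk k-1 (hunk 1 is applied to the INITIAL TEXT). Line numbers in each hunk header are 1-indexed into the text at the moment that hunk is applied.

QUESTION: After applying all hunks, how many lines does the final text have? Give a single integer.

Answer: 13

Derivation:
Hunk 1: at line 7 remove [bup] add [bqor,hyw,muilt] -> 12 lines: qsm qveyp ciqyx bnkz oha ewu jpuf bqor hyw muilt dftng nlwti
Hunk 2: at line 6 remove [bqor,hyw] add [nrg,fvdci,vdy] -> 13 lines: qsm qveyp ciqyx bnkz oha ewu jpuf nrg fvdci vdy muilt dftng nlwti
Hunk 3: at line 9 remove [vdy,muilt] add [lync,cuwop] -> 13 lines: qsm qveyp ciqyx bnkz oha ewu jpuf nrg fvdci lync cuwop dftng nlwti
Hunk 4: at line 1 remove [qveyp] add [lyu] -> 13 lines: qsm lyu ciqyx bnkz oha ewu jpuf nrg fvdci lync cuwop dftng nlwti
Final line count: 13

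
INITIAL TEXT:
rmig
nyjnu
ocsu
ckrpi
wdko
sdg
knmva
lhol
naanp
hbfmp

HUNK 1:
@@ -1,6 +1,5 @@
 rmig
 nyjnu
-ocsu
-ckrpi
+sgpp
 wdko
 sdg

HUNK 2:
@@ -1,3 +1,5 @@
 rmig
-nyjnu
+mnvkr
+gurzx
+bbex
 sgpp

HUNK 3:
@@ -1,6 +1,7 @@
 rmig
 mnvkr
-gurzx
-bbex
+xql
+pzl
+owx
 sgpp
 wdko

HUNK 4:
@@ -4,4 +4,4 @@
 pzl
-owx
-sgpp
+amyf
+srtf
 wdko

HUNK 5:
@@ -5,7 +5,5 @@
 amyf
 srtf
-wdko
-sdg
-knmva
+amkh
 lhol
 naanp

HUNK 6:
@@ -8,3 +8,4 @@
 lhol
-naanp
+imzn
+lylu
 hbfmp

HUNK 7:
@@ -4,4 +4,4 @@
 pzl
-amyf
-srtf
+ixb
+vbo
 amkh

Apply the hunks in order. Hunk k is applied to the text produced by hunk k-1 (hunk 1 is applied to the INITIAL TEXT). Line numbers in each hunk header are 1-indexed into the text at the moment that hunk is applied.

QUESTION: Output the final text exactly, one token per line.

Answer: rmig
mnvkr
xql
pzl
ixb
vbo
amkh
lhol
imzn
lylu
hbfmp

Derivation:
Hunk 1: at line 1 remove [ocsu,ckrpi] add [sgpp] -> 9 lines: rmig nyjnu sgpp wdko sdg knmva lhol naanp hbfmp
Hunk 2: at line 1 remove [nyjnu] add [mnvkr,gurzx,bbex] -> 11 lines: rmig mnvkr gurzx bbex sgpp wdko sdg knmva lhol naanp hbfmp
Hunk 3: at line 1 remove [gurzx,bbex] add [xql,pzl,owx] -> 12 lines: rmig mnvkr xql pzl owx sgpp wdko sdg knmva lhol naanp hbfmp
Hunk 4: at line 4 remove [owx,sgpp] add [amyf,srtf] -> 12 lines: rmig mnvkr xql pzl amyf srtf wdko sdg knmva lhol naanp hbfmp
Hunk 5: at line 5 remove [wdko,sdg,knmva] add [amkh] -> 10 lines: rmig mnvkr xql pzl amyf srtf amkh lhol naanp hbfmp
Hunk 6: at line 8 remove [naanp] add [imzn,lylu] -> 11 lines: rmig mnvkr xql pzl amyf srtf amkh lhol imzn lylu hbfmp
Hunk 7: at line 4 remove [amyf,srtf] add [ixb,vbo] -> 11 lines: rmig mnvkr xql pzl ixb vbo amkh lhol imzn lylu hbfmp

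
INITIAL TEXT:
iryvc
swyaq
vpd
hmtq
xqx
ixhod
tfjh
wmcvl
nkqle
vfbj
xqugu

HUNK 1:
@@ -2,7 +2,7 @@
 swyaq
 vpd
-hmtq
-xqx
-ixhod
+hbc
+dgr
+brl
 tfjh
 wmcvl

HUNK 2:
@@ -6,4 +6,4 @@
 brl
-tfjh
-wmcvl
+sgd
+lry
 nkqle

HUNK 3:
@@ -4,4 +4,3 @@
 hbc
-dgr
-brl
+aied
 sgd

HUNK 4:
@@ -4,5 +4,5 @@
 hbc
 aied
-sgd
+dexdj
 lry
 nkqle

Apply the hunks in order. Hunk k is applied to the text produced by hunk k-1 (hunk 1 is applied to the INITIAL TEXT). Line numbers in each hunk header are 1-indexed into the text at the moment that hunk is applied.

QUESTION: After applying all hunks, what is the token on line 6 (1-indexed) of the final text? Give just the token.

Hunk 1: at line 2 remove [hmtq,xqx,ixhod] add [hbc,dgr,brl] -> 11 lines: iryvc swyaq vpd hbc dgr brl tfjh wmcvl nkqle vfbj xqugu
Hunk 2: at line 6 remove [tfjh,wmcvl] add [sgd,lry] -> 11 lines: iryvc swyaq vpd hbc dgr brl sgd lry nkqle vfbj xqugu
Hunk 3: at line 4 remove [dgr,brl] add [aied] -> 10 lines: iryvc swyaq vpd hbc aied sgd lry nkqle vfbj xqugu
Hunk 4: at line 4 remove [sgd] add [dexdj] -> 10 lines: iryvc swyaq vpd hbc aied dexdj lry nkqle vfbj xqugu
Final line 6: dexdj

Answer: dexdj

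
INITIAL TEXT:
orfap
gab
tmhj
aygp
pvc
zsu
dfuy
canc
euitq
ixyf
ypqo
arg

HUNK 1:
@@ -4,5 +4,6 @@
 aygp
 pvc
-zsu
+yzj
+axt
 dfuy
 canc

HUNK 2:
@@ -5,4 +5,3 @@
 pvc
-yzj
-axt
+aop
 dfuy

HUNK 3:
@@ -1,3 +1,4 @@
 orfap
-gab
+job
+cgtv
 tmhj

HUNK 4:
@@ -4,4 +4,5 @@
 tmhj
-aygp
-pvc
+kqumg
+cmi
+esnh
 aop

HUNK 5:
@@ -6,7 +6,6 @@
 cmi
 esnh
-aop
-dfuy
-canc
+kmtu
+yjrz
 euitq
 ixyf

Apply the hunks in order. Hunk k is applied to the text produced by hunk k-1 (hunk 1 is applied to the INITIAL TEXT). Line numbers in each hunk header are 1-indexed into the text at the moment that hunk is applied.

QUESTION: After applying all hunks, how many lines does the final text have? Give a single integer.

Answer: 13

Derivation:
Hunk 1: at line 4 remove [zsu] add [yzj,axt] -> 13 lines: orfap gab tmhj aygp pvc yzj axt dfuy canc euitq ixyf ypqo arg
Hunk 2: at line 5 remove [yzj,axt] add [aop] -> 12 lines: orfap gab tmhj aygp pvc aop dfuy canc euitq ixyf ypqo arg
Hunk 3: at line 1 remove [gab] add [job,cgtv] -> 13 lines: orfap job cgtv tmhj aygp pvc aop dfuy canc euitq ixyf ypqo arg
Hunk 4: at line 4 remove [aygp,pvc] add [kqumg,cmi,esnh] -> 14 lines: orfap job cgtv tmhj kqumg cmi esnh aop dfuy canc euitq ixyf ypqo arg
Hunk 5: at line 6 remove [aop,dfuy,canc] add [kmtu,yjrz] -> 13 lines: orfap job cgtv tmhj kqumg cmi esnh kmtu yjrz euitq ixyf ypqo arg
Final line count: 13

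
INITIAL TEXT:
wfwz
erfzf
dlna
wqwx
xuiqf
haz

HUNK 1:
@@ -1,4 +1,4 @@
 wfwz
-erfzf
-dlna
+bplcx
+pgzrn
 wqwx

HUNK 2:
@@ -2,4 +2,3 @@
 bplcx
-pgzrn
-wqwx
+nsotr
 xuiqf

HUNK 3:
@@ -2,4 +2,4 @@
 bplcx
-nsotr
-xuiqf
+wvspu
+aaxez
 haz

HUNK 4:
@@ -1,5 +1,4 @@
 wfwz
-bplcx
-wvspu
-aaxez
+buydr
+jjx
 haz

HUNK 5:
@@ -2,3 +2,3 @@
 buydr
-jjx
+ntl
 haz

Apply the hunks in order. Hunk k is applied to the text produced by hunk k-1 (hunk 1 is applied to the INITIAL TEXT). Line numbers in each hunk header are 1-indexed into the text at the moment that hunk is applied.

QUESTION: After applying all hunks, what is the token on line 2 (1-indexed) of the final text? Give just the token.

Hunk 1: at line 1 remove [erfzf,dlna] add [bplcx,pgzrn] -> 6 lines: wfwz bplcx pgzrn wqwx xuiqf haz
Hunk 2: at line 2 remove [pgzrn,wqwx] add [nsotr] -> 5 lines: wfwz bplcx nsotr xuiqf haz
Hunk 3: at line 2 remove [nsotr,xuiqf] add [wvspu,aaxez] -> 5 lines: wfwz bplcx wvspu aaxez haz
Hunk 4: at line 1 remove [bplcx,wvspu,aaxez] add [buydr,jjx] -> 4 lines: wfwz buydr jjx haz
Hunk 5: at line 2 remove [jjx] add [ntl] -> 4 lines: wfwz buydr ntl haz
Final line 2: buydr

Answer: buydr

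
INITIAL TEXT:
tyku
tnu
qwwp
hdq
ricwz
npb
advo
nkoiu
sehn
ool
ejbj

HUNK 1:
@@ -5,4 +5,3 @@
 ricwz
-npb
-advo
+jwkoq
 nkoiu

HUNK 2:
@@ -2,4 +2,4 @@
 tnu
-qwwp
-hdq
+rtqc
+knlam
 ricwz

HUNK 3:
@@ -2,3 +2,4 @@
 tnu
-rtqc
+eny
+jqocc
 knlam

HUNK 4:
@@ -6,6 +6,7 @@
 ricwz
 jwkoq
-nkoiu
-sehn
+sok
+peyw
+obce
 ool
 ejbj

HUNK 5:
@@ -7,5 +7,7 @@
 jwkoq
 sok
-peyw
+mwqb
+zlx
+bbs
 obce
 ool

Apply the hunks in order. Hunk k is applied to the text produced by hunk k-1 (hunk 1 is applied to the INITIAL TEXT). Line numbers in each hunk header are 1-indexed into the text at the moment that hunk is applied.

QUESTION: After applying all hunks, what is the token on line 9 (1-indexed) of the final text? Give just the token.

Hunk 1: at line 5 remove [npb,advo] add [jwkoq] -> 10 lines: tyku tnu qwwp hdq ricwz jwkoq nkoiu sehn ool ejbj
Hunk 2: at line 2 remove [qwwp,hdq] add [rtqc,knlam] -> 10 lines: tyku tnu rtqc knlam ricwz jwkoq nkoiu sehn ool ejbj
Hunk 3: at line 2 remove [rtqc] add [eny,jqocc] -> 11 lines: tyku tnu eny jqocc knlam ricwz jwkoq nkoiu sehn ool ejbj
Hunk 4: at line 6 remove [nkoiu,sehn] add [sok,peyw,obce] -> 12 lines: tyku tnu eny jqocc knlam ricwz jwkoq sok peyw obce ool ejbj
Hunk 5: at line 7 remove [peyw] add [mwqb,zlx,bbs] -> 14 lines: tyku tnu eny jqocc knlam ricwz jwkoq sok mwqb zlx bbs obce ool ejbj
Final line 9: mwqb

Answer: mwqb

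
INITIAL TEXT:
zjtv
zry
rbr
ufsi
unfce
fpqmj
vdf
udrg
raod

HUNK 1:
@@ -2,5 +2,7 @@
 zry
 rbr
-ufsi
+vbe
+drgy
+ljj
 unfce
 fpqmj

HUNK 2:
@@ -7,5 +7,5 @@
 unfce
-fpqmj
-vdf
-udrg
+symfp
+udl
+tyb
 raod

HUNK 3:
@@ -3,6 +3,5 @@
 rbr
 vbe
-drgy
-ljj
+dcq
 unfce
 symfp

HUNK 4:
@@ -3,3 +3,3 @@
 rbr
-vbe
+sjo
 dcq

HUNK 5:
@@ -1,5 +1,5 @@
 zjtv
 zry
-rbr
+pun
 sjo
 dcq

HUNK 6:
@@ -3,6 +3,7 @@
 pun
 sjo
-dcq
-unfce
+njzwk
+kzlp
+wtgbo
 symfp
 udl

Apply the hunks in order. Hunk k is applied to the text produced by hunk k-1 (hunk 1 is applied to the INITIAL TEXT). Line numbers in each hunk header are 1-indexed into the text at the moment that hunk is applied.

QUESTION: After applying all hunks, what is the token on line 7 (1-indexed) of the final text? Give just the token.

Hunk 1: at line 2 remove [ufsi] add [vbe,drgy,ljj] -> 11 lines: zjtv zry rbr vbe drgy ljj unfce fpqmj vdf udrg raod
Hunk 2: at line 7 remove [fpqmj,vdf,udrg] add [symfp,udl,tyb] -> 11 lines: zjtv zry rbr vbe drgy ljj unfce symfp udl tyb raod
Hunk 3: at line 3 remove [drgy,ljj] add [dcq] -> 10 lines: zjtv zry rbr vbe dcq unfce symfp udl tyb raod
Hunk 4: at line 3 remove [vbe] add [sjo] -> 10 lines: zjtv zry rbr sjo dcq unfce symfp udl tyb raod
Hunk 5: at line 1 remove [rbr] add [pun] -> 10 lines: zjtv zry pun sjo dcq unfce symfp udl tyb raod
Hunk 6: at line 3 remove [dcq,unfce] add [njzwk,kzlp,wtgbo] -> 11 lines: zjtv zry pun sjo njzwk kzlp wtgbo symfp udl tyb raod
Final line 7: wtgbo

Answer: wtgbo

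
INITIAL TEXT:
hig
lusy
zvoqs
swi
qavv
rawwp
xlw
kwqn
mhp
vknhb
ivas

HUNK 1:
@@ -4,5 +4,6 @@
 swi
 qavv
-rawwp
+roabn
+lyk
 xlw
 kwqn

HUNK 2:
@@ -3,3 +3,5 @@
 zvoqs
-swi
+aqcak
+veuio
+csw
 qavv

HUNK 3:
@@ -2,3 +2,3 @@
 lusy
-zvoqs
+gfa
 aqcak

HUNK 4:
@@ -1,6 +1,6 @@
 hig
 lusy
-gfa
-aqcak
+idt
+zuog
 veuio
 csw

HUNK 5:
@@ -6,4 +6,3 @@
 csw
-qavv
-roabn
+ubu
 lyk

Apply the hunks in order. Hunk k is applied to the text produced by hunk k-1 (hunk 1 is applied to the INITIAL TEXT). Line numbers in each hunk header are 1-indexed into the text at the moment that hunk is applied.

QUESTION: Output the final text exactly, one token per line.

Hunk 1: at line 4 remove [rawwp] add [roabn,lyk] -> 12 lines: hig lusy zvoqs swi qavv roabn lyk xlw kwqn mhp vknhb ivas
Hunk 2: at line 3 remove [swi] add [aqcak,veuio,csw] -> 14 lines: hig lusy zvoqs aqcak veuio csw qavv roabn lyk xlw kwqn mhp vknhb ivas
Hunk 3: at line 2 remove [zvoqs] add [gfa] -> 14 lines: hig lusy gfa aqcak veuio csw qavv roabn lyk xlw kwqn mhp vknhb ivas
Hunk 4: at line 1 remove [gfa,aqcak] add [idt,zuog] -> 14 lines: hig lusy idt zuog veuio csw qavv roabn lyk xlw kwqn mhp vknhb ivas
Hunk 5: at line 6 remove [qavv,roabn] add [ubu] -> 13 lines: hig lusy idt zuog veuio csw ubu lyk xlw kwqn mhp vknhb ivas

Answer: hig
lusy
idt
zuog
veuio
csw
ubu
lyk
xlw
kwqn
mhp
vknhb
ivas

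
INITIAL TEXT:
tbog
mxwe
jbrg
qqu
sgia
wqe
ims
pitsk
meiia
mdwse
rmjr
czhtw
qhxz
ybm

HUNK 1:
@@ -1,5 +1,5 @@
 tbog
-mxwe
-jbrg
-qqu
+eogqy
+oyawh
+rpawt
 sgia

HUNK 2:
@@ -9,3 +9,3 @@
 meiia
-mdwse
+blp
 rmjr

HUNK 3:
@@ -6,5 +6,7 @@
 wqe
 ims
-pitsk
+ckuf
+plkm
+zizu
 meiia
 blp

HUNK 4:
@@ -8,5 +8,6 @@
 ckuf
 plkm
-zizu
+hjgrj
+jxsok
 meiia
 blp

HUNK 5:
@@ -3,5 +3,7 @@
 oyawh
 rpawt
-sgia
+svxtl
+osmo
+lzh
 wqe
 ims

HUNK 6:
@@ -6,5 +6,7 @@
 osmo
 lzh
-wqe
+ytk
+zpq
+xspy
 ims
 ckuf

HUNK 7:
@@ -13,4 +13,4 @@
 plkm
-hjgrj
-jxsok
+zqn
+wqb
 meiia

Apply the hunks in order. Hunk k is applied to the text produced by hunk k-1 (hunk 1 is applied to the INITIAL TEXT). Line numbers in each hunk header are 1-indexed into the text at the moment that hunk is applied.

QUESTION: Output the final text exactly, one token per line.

Hunk 1: at line 1 remove [mxwe,jbrg,qqu] add [eogqy,oyawh,rpawt] -> 14 lines: tbog eogqy oyawh rpawt sgia wqe ims pitsk meiia mdwse rmjr czhtw qhxz ybm
Hunk 2: at line 9 remove [mdwse] add [blp] -> 14 lines: tbog eogqy oyawh rpawt sgia wqe ims pitsk meiia blp rmjr czhtw qhxz ybm
Hunk 3: at line 6 remove [pitsk] add [ckuf,plkm,zizu] -> 16 lines: tbog eogqy oyawh rpawt sgia wqe ims ckuf plkm zizu meiia blp rmjr czhtw qhxz ybm
Hunk 4: at line 8 remove [zizu] add [hjgrj,jxsok] -> 17 lines: tbog eogqy oyawh rpawt sgia wqe ims ckuf plkm hjgrj jxsok meiia blp rmjr czhtw qhxz ybm
Hunk 5: at line 3 remove [sgia] add [svxtl,osmo,lzh] -> 19 lines: tbog eogqy oyawh rpawt svxtl osmo lzh wqe ims ckuf plkm hjgrj jxsok meiia blp rmjr czhtw qhxz ybm
Hunk 6: at line 6 remove [wqe] add [ytk,zpq,xspy] -> 21 lines: tbog eogqy oyawh rpawt svxtl osmo lzh ytk zpq xspy ims ckuf plkm hjgrj jxsok meiia blp rmjr czhtw qhxz ybm
Hunk 7: at line 13 remove [hjgrj,jxsok] add [zqn,wqb] -> 21 lines: tbog eogqy oyawh rpawt svxtl osmo lzh ytk zpq xspy ims ckuf plkm zqn wqb meiia blp rmjr czhtw qhxz ybm

Answer: tbog
eogqy
oyawh
rpawt
svxtl
osmo
lzh
ytk
zpq
xspy
ims
ckuf
plkm
zqn
wqb
meiia
blp
rmjr
czhtw
qhxz
ybm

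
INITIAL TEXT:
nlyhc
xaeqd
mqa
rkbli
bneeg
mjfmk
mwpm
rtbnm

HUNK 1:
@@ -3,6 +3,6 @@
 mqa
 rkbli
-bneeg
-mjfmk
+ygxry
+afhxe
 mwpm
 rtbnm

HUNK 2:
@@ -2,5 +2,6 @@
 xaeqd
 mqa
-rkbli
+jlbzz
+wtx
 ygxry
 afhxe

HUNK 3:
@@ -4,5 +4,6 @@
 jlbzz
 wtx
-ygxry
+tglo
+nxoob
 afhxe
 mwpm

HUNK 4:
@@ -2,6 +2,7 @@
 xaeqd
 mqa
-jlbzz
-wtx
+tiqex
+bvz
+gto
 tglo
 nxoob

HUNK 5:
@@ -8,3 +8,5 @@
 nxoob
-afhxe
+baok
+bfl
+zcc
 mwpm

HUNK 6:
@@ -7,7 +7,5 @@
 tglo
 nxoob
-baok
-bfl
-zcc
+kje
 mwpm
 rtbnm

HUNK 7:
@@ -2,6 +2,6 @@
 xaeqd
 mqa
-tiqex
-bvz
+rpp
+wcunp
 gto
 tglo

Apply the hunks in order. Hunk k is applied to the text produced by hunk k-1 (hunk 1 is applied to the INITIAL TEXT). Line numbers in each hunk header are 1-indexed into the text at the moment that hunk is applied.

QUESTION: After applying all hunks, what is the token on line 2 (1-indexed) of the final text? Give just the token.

Hunk 1: at line 3 remove [bneeg,mjfmk] add [ygxry,afhxe] -> 8 lines: nlyhc xaeqd mqa rkbli ygxry afhxe mwpm rtbnm
Hunk 2: at line 2 remove [rkbli] add [jlbzz,wtx] -> 9 lines: nlyhc xaeqd mqa jlbzz wtx ygxry afhxe mwpm rtbnm
Hunk 3: at line 4 remove [ygxry] add [tglo,nxoob] -> 10 lines: nlyhc xaeqd mqa jlbzz wtx tglo nxoob afhxe mwpm rtbnm
Hunk 4: at line 2 remove [jlbzz,wtx] add [tiqex,bvz,gto] -> 11 lines: nlyhc xaeqd mqa tiqex bvz gto tglo nxoob afhxe mwpm rtbnm
Hunk 5: at line 8 remove [afhxe] add [baok,bfl,zcc] -> 13 lines: nlyhc xaeqd mqa tiqex bvz gto tglo nxoob baok bfl zcc mwpm rtbnm
Hunk 6: at line 7 remove [baok,bfl,zcc] add [kje] -> 11 lines: nlyhc xaeqd mqa tiqex bvz gto tglo nxoob kje mwpm rtbnm
Hunk 7: at line 2 remove [tiqex,bvz] add [rpp,wcunp] -> 11 lines: nlyhc xaeqd mqa rpp wcunp gto tglo nxoob kje mwpm rtbnm
Final line 2: xaeqd

Answer: xaeqd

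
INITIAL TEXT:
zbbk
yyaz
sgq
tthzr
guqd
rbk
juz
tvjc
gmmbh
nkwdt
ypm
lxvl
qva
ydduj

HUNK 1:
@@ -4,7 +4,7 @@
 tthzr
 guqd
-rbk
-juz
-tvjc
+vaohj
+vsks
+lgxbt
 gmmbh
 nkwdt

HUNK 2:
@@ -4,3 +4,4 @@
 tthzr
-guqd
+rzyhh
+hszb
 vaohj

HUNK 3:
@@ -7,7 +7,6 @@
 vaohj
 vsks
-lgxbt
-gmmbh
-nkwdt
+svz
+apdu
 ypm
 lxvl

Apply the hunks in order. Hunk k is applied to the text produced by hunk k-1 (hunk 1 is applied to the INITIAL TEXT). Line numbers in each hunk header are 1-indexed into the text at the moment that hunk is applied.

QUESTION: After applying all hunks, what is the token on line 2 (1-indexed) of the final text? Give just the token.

Hunk 1: at line 4 remove [rbk,juz,tvjc] add [vaohj,vsks,lgxbt] -> 14 lines: zbbk yyaz sgq tthzr guqd vaohj vsks lgxbt gmmbh nkwdt ypm lxvl qva ydduj
Hunk 2: at line 4 remove [guqd] add [rzyhh,hszb] -> 15 lines: zbbk yyaz sgq tthzr rzyhh hszb vaohj vsks lgxbt gmmbh nkwdt ypm lxvl qva ydduj
Hunk 3: at line 7 remove [lgxbt,gmmbh,nkwdt] add [svz,apdu] -> 14 lines: zbbk yyaz sgq tthzr rzyhh hszb vaohj vsks svz apdu ypm lxvl qva ydduj
Final line 2: yyaz

Answer: yyaz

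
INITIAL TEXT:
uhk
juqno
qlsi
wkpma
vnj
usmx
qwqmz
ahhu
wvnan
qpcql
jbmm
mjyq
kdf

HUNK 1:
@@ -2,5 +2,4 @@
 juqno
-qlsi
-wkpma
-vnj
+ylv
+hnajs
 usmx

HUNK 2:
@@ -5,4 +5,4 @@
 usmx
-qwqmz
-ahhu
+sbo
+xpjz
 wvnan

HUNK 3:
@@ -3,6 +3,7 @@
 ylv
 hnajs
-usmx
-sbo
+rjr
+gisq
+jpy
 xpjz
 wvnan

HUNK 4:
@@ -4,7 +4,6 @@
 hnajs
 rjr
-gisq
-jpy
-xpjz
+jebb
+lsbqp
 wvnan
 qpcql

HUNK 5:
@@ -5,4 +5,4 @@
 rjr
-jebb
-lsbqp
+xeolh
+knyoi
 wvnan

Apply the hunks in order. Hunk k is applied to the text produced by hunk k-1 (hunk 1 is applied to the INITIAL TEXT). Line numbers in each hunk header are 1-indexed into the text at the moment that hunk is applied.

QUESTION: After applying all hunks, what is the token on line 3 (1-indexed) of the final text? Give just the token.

Hunk 1: at line 2 remove [qlsi,wkpma,vnj] add [ylv,hnajs] -> 12 lines: uhk juqno ylv hnajs usmx qwqmz ahhu wvnan qpcql jbmm mjyq kdf
Hunk 2: at line 5 remove [qwqmz,ahhu] add [sbo,xpjz] -> 12 lines: uhk juqno ylv hnajs usmx sbo xpjz wvnan qpcql jbmm mjyq kdf
Hunk 3: at line 3 remove [usmx,sbo] add [rjr,gisq,jpy] -> 13 lines: uhk juqno ylv hnajs rjr gisq jpy xpjz wvnan qpcql jbmm mjyq kdf
Hunk 4: at line 4 remove [gisq,jpy,xpjz] add [jebb,lsbqp] -> 12 lines: uhk juqno ylv hnajs rjr jebb lsbqp wvnan qpcql jbmm mjyq kdf
Hunk 5: at line 5 remove [jebb,lsbqp] add [xeolh,knyoi] -> 12 lines: uhk juqno ylv hnajs rjr xeolh knyoi wvnan qpcql jbmm mjyq kdf
Final line 3: ylv

Answer: ylv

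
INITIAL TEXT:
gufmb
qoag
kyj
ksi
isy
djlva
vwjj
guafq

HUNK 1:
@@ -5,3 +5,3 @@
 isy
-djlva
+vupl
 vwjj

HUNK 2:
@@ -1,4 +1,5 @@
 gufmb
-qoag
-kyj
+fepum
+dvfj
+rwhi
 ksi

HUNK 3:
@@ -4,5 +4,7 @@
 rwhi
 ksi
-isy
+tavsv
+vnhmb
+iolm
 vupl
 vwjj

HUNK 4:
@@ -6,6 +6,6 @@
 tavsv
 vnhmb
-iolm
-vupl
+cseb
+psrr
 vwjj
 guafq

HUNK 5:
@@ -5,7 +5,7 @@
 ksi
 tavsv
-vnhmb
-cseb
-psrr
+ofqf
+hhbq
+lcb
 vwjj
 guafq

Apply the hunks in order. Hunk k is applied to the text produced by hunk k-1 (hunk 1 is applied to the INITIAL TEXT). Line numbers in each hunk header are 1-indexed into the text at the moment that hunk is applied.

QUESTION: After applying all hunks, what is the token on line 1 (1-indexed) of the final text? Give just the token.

Answer: gufmb

Derivation:
Hunk 1: at line 5 remove [djlva] add [vupl] -> 8 lines: gufmb qoag kyj ksi isy vupl vwjj guafq
Hunk 2: at line 1 remove [qoag,kyj] add [fepum,dvfj,rwhi] -> 9 lines: gufmb fepum dvfj rwhi ksi isy vupl vwjj guafq
Hunk 3: at line 4 remove [isy] add [tavsv,vnhmb,iolm] -> 11 lines: gufmb fepum dvfj rwhi ksi tavsv vnhmb iolm vupl vwjj guafq
Hunk 4: at line 6 remove [iolm,vupl] add [cseb,psrr] -> 11 lines: gufmb fepum dvfj rwhi ksi tavsv vnhmb cseb psrr vwjj guafq
Hunk 5: at line 5 remove [vnhmb,cseb,psrr] add [ofqf,hhbq,lcb] -> 11 lines: gufmb fepum dvfj rwhi ksi tavsv ofqf hhbq lcb vwjj guafq
Final line 1: gufmb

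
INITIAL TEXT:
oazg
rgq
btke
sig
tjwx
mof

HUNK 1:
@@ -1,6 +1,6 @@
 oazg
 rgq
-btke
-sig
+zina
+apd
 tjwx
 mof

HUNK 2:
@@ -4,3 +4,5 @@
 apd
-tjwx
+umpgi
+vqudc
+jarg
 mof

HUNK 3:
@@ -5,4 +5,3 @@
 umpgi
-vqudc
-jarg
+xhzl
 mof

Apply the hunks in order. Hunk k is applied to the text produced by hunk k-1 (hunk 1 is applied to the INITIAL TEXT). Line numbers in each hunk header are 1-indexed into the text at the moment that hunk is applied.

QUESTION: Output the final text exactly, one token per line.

Hunk 1: at line 1 remove [btke,sig] add [zina,apd] -> 6 lines: oazg rgq zina apd tjwx mof
Hunk 2: at line 4 remove [tjwx] add [umpgi,vqudc,jarg] -> 8 lines: oazg rgq zina apd umpgi vqudc jarg mof
Hunk 3: at line 5 remove [vqudc,jarg] add [xhzl] -> 7 lines: oazg rgq zina apd umpgi xhzl mof

Answer: oazg
rgq
zina
apd
umpgi
xhzl
mof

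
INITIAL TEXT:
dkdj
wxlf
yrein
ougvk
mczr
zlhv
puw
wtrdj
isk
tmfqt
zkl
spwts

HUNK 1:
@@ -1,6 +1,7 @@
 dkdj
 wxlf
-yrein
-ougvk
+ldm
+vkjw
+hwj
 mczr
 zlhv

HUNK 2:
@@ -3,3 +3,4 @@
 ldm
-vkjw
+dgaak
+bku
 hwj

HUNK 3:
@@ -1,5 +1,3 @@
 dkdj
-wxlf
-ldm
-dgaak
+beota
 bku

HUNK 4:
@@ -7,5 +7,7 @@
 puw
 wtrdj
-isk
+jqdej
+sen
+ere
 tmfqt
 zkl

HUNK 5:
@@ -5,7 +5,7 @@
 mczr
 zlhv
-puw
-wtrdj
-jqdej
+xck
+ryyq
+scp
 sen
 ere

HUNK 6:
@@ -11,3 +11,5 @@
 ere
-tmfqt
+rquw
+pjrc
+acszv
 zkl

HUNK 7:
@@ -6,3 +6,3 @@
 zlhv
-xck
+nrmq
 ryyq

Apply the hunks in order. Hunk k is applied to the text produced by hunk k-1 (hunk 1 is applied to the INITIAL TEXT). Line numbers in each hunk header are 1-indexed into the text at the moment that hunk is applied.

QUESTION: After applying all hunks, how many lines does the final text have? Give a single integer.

Hunk 1: at line 1 remove [yrein,ougvk] add [ldm,vkjw,hwj] -> 13 lines: dkdj wxlf ldm vkjw hwj mczr zlhv puw wtrdj isk tmfqt zkl spwts
Hunk 2: at line 3 remove [vkjw] add [dgaak,bku] -> 14 lines: dkdj wxlf ldm dgaak bku hwj mczr zlhv puw wtrdj isk tmfqt zkl spwts
Hunk 3: at line 1 remove [wxlf,ldm,dgaak] add [beota] -> 12 lines: dkdj beota bku hwj mczr zlhv puw wtrdj isk tmfqt zkl spwts
Hunk 4: at line 7 remove [isk] add [jqdej,sen,ere] -> 14 lines: dkdj beota bku hwj mczr zlhv puw wtrdj jqdej sen ere tmfqt zkl spwts
Hunk 5: at line 5 remove [puw,wtrdj,jqdej] add [xck,ryyq,scp] -> 14 lines: dkdj beota bku hwj mczr zlhv xck ryyq scp sen ere tmfqt zkl spwts
Hunk 6: at line 11 remove [tmfqt] add [rquw,pjrc,acszv] -> 16 lines: dkdj beota bku hwj mczr zlhv xck ryyq scp sen ere rquw pjrc acszv zkl spwts
Hunk 7: at line 6 remove [xck] add [nrmq] -> 16 lines: dkdj beota bku hwj mczr zlhv nrmq ryyq scp sen ere rquw pjrc acszv zkl spwts
Final line count: 16

Answer: 16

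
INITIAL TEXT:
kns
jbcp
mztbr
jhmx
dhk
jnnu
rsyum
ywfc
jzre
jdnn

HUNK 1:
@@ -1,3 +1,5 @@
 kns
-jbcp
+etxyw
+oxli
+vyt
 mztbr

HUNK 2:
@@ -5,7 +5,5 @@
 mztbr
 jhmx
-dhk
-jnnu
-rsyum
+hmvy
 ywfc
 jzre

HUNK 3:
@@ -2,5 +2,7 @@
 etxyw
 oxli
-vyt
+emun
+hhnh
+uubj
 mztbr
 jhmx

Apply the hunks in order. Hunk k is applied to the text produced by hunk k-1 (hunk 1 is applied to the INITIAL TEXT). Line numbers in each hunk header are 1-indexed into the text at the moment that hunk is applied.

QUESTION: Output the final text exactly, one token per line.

Hunk 1: at line 1 remove [jbcp] add [etxyw,oxli,vyt] -> 12 lines: kns etxyw oxli vyt mztbr jhmx dhk jnnu rsyum ywfc jzre jdnn
Hunk 2: at line 5 remove [dhk,jnnu,rsyum] add [hmvy] -> 10 lines: kns etxyw oxli vyt mztbr jhmx hmvy ywfc jzre jdnn
Hunk 3: at line 2 remove [vyt] add [emun,hhnh,uubj] -> 12 lines: kns etxyw oxli emun hhnh uubj mztbr jhmx hmvy ywfc jzre jdnn

Answer: kns
etxyw
oxli
emun
hhnh
uubj
mztbr
jhmx
hmvy
ywfc
jzre
jdnn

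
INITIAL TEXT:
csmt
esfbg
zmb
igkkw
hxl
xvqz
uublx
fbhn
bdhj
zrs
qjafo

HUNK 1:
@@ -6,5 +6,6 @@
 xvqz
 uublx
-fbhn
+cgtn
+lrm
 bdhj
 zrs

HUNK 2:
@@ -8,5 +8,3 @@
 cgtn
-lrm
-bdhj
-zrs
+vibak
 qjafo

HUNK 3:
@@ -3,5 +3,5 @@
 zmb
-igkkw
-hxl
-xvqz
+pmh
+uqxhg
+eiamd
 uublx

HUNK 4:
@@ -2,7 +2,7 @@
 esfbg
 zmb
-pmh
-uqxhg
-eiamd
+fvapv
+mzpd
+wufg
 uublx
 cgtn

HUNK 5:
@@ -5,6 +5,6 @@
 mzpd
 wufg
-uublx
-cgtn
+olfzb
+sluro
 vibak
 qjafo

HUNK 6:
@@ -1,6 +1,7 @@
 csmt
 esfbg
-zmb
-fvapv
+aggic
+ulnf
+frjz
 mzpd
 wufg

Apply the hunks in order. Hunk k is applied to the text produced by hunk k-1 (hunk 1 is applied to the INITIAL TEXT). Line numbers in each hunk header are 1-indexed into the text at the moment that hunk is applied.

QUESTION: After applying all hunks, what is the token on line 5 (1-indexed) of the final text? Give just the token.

Hunk 1: at line 6 remove [fbhn] add [cgtn,lrm] -> 12 lines: csmt esfbg zmb igkkw hxl xvqz uublx cgtn lrm bdhj zrs qjafo
Hunk 2: at line 8 remove [lrm,bdhj,zrs] add [vibak] -> 10 lines: csmt esfbg zmb igkkw hxl xvqz uublx cgtn vibak qjafo
Hunk 3: at line 3 remove [igkkw,hxl,xvqz] add [pmh,uqxhg,eiamd] -> 10 lines: csmt esfbg zmb pmh uqxhg eiamd uublx cgtn vibak qjafo
Hunk 4: at line 2 remove [pmh,uqxhg,eiamd] add [fvapv,mzpd,wufg] -> 10 lines: csmt esfbg zmb fvapv mzpd wufg uublx cgtn vibak qjafo
Hunk 5: at line 5 remove [uublx,cgtn] add [olfzb,sluro] -> 10 lines: csmt esfbg zmb fvapv mzpd wufg olfzb sluro vibak qjafo
Hunk 6: at line 1 remove [zmb,fvapv] add [aggic,ulnf,frjz] -> 11 lines: csmt esfbg aggic ulnf frjz mzpd wufg olfzb sluro vibak qjafo
Final line 5: frjz

Answer: frjz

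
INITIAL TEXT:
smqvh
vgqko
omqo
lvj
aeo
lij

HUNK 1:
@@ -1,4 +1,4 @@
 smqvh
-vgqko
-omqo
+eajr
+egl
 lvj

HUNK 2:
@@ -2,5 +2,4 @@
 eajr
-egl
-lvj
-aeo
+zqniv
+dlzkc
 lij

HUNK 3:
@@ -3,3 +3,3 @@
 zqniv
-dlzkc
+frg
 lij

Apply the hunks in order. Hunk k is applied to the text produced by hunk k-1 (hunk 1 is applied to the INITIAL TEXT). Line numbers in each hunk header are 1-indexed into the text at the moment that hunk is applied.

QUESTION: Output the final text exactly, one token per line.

Answer: smqvh
eajr
zqniv
frg
lij

Derivation:
Hunk 1: at line 1 remove [vgqko,omqo] add [eajr,egl] -> 6 lines: smqvh eajr egl lvj aeo lij
Hunk 2: at line 2 remove [egl,lvj,aeo] add [zqniv,dlzkc] -> 5 lines: smqvh eajr zqniv dlzkc lij
Hunk 3: at line 3 remove [dlzkc] add [frg] -> 5 lines: smqvh eajr zqniv frg lij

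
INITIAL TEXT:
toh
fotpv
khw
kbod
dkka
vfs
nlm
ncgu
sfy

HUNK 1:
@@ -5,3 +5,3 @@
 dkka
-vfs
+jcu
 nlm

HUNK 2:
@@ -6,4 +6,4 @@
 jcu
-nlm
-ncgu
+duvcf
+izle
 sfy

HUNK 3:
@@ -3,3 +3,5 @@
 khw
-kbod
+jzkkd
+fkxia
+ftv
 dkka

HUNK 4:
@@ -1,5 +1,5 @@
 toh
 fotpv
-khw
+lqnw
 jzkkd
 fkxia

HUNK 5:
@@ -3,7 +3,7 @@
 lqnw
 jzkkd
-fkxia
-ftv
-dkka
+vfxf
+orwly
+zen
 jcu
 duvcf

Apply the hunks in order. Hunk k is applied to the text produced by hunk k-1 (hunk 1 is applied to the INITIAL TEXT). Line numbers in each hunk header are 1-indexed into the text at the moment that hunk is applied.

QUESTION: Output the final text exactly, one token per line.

Answer: toh
fotpv
lqnw
jzkkd
vfxf
orwly
zen
jcu
duvcf
izle
sfy

Derivation:
Hunk 1: at line 5 remove [vfs] add [jcu] -> 9 lines: toh fotpv khw kbod dkka jcu nlm ncgu sfy
Hunk 2: at line 6 remove [nlm,ncgu] add [duvcf,izle] -> 9 lines: toh fotpv khw kbod dkka jcu duvcf izle sfy
Hunk 3: at line 3 remove [kbod] add [jzkkd,fkxia,ftv] -> 11 lines: toh fotpv khw jzkkd fkxia ftv dkka jcu duvcf izle sfy
Hunk 4: at line 1 remove [khw] add [lqnw] -> 11 lines: toh fotpv lqnw jzkkd fkxia ftv dkka jcu duvcf izle sfy
Hunk 5: at line 3 remove [fkxia,ftv,dkka] add [vfxf,orwly,zen] -> 11 lines: toh fotpv lqnw jzkkd vfxf orwly zen jcu duvcf izle sfy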